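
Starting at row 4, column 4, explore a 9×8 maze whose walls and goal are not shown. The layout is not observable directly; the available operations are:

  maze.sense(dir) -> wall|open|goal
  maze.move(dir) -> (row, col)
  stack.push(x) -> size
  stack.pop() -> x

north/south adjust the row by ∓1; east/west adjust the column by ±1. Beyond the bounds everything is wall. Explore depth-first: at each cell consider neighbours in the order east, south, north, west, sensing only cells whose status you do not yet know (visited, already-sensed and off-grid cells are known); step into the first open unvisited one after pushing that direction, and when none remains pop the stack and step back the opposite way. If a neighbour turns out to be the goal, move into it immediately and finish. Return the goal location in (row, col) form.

;; 1. sense(dir: east) -> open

;; 2. push(x: east) -> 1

;; 3. move(dir: east) -> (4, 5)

;; 4. sense(dir: east) -> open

;; 5. push(x: east) -> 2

;; 6. move(dir: east) -> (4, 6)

;; 7. sense(dir: east) -> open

;; 8. push(x: east) -> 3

;; 9. move(dir: east) -> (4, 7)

;; 10. sense(dir: south) -> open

;; 11. push(x: south) -> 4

;; 12. move(dir: south) -> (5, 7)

;; 13. sense(dir: south) -> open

;; 14. push(x: south) -> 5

;; 15. move(dir: south) -> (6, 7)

;; 16. sense(dir: south) -> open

;; 17. push(x: south) -> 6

;; 18. move(dir: south) -> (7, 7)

;; 19. sense(dir: south) -> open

;; 20. push(x: south) -> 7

;; 21. move(dir: south) -> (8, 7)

;; 22. sense(dir: west) -> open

;; 23. push(x: west) -> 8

;; 24. move(dir: west) -> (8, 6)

;; 25. sense(dir: north) -> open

;; 26. push(x: north) -> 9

;; 27. move(dir: north) -> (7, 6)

;; 28. sense(dir: north) -> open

;; 29. push(x: north) -> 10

;; 30. move(dir: north) -> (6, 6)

;; 31. sense(dir: north) -> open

;; 32. push(x: north) -> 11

;; 33. move(dir: north) -> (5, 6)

;; 34. sense(dir: west) -> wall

;; 35. pop() -> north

;; 36. move(dir: south) -> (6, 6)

;; 37. sense(dir: west) -> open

;; 38. push(x: west) -> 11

;; 39. move(dir: west) -> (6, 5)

;; 40. sense(dir: south) -> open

;; 41. push(x: south) -> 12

;; 42. move(dir: south) -> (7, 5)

;; 43. sense(dir: south) -> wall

;; 44. sense(dir: west) -> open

;; 45. push(x: west) -> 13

;; 46. move(dir: west) -> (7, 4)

;; 47. sense(dir: south) -> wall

;; 48. sense(dir: north) -> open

;; 49. push(x: north) -> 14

;; 50. move(dir: north) -> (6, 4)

;; 51. sense(dir: north) -> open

;; 52. push(x: north) -> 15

;; 53. move(dir: north) -> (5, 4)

;; 54. sense(dir: west) -> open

;; 55. push(x: west) -> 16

;; 56. move(dir: west) -> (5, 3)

;; 57. sense(dir: south) -> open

;; 58. push(x: south) -> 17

;; 59. move(dir: south) -> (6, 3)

;; 60. sense(dir: south) -> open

;; 61. push(x: south) -> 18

;; 62. move(dir: south) -> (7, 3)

;; 63. sense(dir: south) -> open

;; 64. push(x: south) -> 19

;; 65. move(dir: south) -> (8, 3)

;; 66. sense(dir: west) -> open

;; 67. push(x: west) -> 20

;; 68. move(dir: west) -> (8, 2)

;; 69. sense(dir: north) -> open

;; 70. push(x: north) -> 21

;; 71. move(dir: north) -> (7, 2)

;; 72. sense(dir: north) -> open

;; 73. push(x: north) -> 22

;; 74. move(dir: north) -> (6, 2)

;; 75. sense(dir: north) -> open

;; 76. push(x: north) -> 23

;; 77. move(dir: north) -> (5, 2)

;; 78. sense(dir: north) -> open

;; 79. push(x: north) -> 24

;; 80. move(dir: north) -> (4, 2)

;; 81. sense(dir: east) -> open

;; 82. push(x: east) -> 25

;; 83. move(dir: east) -> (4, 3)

;; 84. sense(dir: north) -> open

;; 85. push(x: north) -> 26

;; 86. move(dir: north) -> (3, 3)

;; 87. sense(dir: east) -> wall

;; 88. sense(dir: north) -> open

;; 89. push(x: north) -> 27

;; 90. move(dir: north) -> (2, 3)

;; 91. sense(dir: east) -> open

;; 92. push(x: east) -> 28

;; 93. move(dir: east) -> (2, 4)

;; 94. sense(dir: east) -> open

;; 95. push(x: east) -> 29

;; 96. move(dir: east) -> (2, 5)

;; 97. sense(dir: east) -> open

;; 98. push(x: east) -> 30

;; 99. move(dir: east) -> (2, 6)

;; 100. sense(dir: east) -> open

;; 101. push(x: east) -> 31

;; 102. move(dir: east) -> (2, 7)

;; 103. sense(dir: south) -> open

;; 104. push(x: south) -> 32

;; 105. move(dir: south) -> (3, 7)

;; 106. sense(dir: west) -> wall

;; 107. pop() -> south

;; 108. move(dir: north) -> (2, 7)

;; 109. sense(dir: north) -> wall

;; 110. pop() -> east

;; 111. move(dir: west) -> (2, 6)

;; 112. sense(dir: north) -> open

;; 113. push(x: north) -> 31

;; 114. move(dir: north) -> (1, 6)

;; 115. sense(dir: north) -> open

;; 116. push(x: north) -> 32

;; 117. move(dir: north) -> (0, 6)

;; 118. sense(dir: east) -> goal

;; 119. move(dir: east) -> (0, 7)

Answer: (0, 7)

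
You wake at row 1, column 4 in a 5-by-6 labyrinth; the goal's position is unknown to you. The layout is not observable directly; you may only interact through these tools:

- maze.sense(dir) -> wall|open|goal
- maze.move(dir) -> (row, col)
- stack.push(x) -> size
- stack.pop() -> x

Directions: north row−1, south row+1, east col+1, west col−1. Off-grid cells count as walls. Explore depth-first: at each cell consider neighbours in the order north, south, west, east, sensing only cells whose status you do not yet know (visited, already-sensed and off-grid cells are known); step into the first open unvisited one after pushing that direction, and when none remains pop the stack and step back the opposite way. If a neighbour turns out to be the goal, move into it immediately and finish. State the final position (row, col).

$ sense dir='north'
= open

$ push x='north'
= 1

$ move dir='north'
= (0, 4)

$ sense dir='west'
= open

$ push x='west'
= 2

$ move dir='west'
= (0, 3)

$ sense dir='south'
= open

$ push x='south'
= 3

$ move dir='south'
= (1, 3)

$ sense dir='south'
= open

$ push x='south'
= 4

$ move dir='south'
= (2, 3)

$ sense dir='south'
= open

$ push x='south'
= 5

$ move dir='south'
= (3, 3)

$ sense dir='south'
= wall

$ sense dir='west'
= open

$ push x='west'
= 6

$ move dir='west'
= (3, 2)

$ sense dir='north'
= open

$ push x='north'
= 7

$ move dir='north'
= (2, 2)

$ sense dir='north'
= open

$ push x='north'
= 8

$ move dir='north'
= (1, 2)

$ sense dir='north'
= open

$ push x='north'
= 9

$ move dir='north'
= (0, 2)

$ sense dir='west'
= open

$ push x='west'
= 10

$ move dir='west'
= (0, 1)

$ sense dir='south'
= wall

$ sense dir='west'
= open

$ push x='west'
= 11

$ move dir='west'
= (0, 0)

$ sense dir='south'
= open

$ push x='south'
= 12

$ move dir='south'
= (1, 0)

$ sense dir='south'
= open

$ push x='south'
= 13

$ move dir='south'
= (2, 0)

$ sense dir='south'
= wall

$ sense dir='east'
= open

$ push x='east'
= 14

$ move dir='east'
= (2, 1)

$ sense dir='south'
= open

$ push x='south'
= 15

$ move dir='south'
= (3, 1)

$ sense dir='south'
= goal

$ move dir='south'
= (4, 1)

Answer: (4, 1)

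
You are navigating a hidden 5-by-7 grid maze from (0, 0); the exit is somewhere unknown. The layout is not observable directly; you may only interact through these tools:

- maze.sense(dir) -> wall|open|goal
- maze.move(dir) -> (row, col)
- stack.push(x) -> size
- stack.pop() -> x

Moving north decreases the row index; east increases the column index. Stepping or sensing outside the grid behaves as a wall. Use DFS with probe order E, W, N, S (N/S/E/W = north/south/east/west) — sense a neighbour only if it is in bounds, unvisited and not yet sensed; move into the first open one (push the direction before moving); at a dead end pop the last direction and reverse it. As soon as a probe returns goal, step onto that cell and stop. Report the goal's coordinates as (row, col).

→ sense(dir: east)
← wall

→ sense(dir: south)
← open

→ push(x: south)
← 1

→ move(dir: south)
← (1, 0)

→ sense(dir: east)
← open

→ push(x: east)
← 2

→ move(dir: east)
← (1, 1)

→ sense(dir: east)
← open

→ push(x: east)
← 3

→ move(dir: east)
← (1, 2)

→ sense(dir: east)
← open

→ push(x: east)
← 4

→ move(dir: east)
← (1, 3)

→ sense(dir: east)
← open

→ push(x: east)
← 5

→ move(dir: east)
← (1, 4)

→ sense(dir: east)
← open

→ push(x: east)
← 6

→ move(dir: east)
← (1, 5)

→ sense(dir: east)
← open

→ push(x: east)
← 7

→ move(dir: east)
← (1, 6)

→ sense(dir: north)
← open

→ push(x: north)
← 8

→ move(dir: north)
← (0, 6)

→ sense(dir: west)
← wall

→ pop()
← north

→ move(dir: south)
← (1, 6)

→ sense(dir: south)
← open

→ push(x: south)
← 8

→ move(dir: south)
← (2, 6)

→ sense(dir: west)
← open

→ push(x: west)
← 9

→ move(dir: west)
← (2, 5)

→ sense(dir: west)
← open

→ push(x: west)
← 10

→ move(dir: west)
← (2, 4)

→ sense(dir: west)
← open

→ push(x: west)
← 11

→ move(dir: west)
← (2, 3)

→ sense(dir: west)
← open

→ push(x: west)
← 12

→ move(dir: west)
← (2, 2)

→ sense(dir: west)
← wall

→ sense(dir: south)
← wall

→ pop()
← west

→ move(dir: east)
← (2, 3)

→ sense(dir: south)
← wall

→ pop()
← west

→ move(dir: east)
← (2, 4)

→ sense(dir: south)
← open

→ push(x: south)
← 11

→ move(dir: south)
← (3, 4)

→ sense(dir: east)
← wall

→ sense(dir: south)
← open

→ push(x: south)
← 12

→ move(dir: south)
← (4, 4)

→ sense(dir: east)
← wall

→ sense(dir: west)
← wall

→ pop()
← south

→ move(dir: north)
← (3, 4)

→ pop()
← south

→ move(dir: north)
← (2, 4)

→ pop()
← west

→ move(dir: east)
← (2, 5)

→ pop()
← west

→ move(dir: east)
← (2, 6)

→ sense(dir: south)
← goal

→ move(dir: south)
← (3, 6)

Answer: (3, 6)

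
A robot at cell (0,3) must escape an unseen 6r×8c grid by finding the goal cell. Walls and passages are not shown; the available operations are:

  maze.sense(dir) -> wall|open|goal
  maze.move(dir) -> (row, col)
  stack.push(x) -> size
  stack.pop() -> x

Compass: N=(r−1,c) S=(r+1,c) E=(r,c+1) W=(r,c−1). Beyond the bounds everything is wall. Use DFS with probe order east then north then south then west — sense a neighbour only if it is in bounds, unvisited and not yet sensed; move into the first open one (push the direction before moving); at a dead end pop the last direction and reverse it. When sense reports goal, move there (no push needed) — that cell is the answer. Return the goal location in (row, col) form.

~$ maze.sense dir='east'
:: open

~$ stack.push x='east'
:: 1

~$ maze.move dir='east'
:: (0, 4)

~$ maze.sense dir='east'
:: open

~$ stack.push x='east'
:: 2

~$ maze.move dir='east'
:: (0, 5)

~$ maze.sense dir='east'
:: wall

~$ maze.sense dir='south'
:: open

~$ stack.push x='south'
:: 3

~$ maze.move dir='south'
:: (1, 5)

~$ maze.sense dir='east'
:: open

~$ stack.push x='east'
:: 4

~$ maze.move dir='east'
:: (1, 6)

~$ maze.sense dir='east'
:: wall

~$ maze.sense dir='south'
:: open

~$ stack.push x='south'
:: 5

~$ maze.move dir='south'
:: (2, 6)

~$ maze.sense dir='east'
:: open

~$ stack.push x='east'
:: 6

~$ maze.move dir='east'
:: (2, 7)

~$ maze.sense dir='south'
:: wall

~$ stack.pop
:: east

~$ maze.move dir='west'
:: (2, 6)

~$ maze.sense dir='south'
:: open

~$ stack.push x='south'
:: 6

~$ maze.move dir='south'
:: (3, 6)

~$ maze.sense dir='south'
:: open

~$ stack.push x='south'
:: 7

~$ maze.move dir='south'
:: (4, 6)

~$ maze.sense dir='east'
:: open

~$ stack.push x='east'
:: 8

~$ maze.move dir='east'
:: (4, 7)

~$ maze.sense dir='south'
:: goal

~$ maze.move dir='south'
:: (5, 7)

Answer: (5, 7)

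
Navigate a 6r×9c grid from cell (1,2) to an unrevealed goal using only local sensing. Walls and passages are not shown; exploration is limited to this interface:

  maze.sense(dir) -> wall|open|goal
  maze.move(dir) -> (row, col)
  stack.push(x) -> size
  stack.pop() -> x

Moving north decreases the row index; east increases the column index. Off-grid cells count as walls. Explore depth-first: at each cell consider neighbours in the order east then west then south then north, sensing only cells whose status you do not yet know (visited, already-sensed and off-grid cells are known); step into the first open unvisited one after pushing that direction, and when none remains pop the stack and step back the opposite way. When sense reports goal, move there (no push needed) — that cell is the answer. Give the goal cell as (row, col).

Step: maze.sense[dir='east']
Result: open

Step: stack.push[x='east']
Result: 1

Step: maze.move[dir='east']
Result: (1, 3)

Step: maze.sense[dir='east']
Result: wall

Step: maze.sense[dir='south']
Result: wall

Step: maze.sense[dir='north']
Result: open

Step: stack.push[x='north']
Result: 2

Step: maze.move[dir='north']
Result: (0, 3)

Step: maze.sense[dir='east']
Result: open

Step: stack.push[x='east']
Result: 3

Step: maze.move[dir='east']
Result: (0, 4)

Step: maze.sense[dir='east']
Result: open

Step: stack.push[x='east']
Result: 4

Step: maze.move[dir='east']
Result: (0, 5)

Step: maze.sense[dir='east']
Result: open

Step: stack.push[x='east']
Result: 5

Step: maze.move[dir='east']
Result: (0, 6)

Step: maze.sense[dir='east']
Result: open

Step: stack.push[x='east']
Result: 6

Step: maze.move[dir='east']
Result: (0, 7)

Step: maze.sense[dir='east']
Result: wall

Step: maze.sense[dir='south']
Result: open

Step: stack.push[x='south']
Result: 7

Step: maze.move[dir='south']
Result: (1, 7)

Step: maze.sense[dir='east']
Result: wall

Step: maze.sense[dir='west']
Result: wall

Step: maze.sense[dir='south']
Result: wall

Step: stack.pop[]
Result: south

Step: maze.move[dir='north']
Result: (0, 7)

Step: stack.pop[]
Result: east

Step: maze.move[dir='west']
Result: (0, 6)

Step: stack.pop[]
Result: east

Step: maze.move[dir='west']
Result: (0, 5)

Step: maze.sense[dir='south']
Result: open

Step: stack.push[x='south']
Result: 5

Step: maze.move[dir='south']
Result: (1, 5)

Step: maze.sense[dir='south']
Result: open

Step: stack.push[x='south']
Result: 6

Step: maze.move[dir='south']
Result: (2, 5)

Step: maze.sense[dir='east']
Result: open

Step: stack.push[x='east']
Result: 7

Step: maze.move[dir='east']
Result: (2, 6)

Step: maze.sense[dir='south']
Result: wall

Step: stack.pop[]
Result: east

Step: maze.move[dir='west']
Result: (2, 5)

Step: maze.sense[dir='west']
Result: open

Step: stack.push[x='west']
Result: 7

Step: maze.move[dir='west']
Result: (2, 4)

Step: maze.sense[dir='south']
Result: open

Step: stack.push[x='south']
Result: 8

Step: maze.move[dir='south']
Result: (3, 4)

Step: maze.sense[dir='east']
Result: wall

Step: maze.sense[dir='west']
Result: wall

Step: maze.sense[dir='south']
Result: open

Step: stack.push[x='south']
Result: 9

Step: maze.move[dir='south']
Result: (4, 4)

Step: maze.sense[dir='east']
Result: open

Step: stack.push[x='east']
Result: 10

Step: maze.move[dir='east']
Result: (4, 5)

Step: maze.sense[dir='east']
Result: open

Step: stack.push[x='east']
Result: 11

Step: maze.move[dir='east']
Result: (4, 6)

Step: maze.sense[dir='east']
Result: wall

Step: maze.sense[dir='south']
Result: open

Step: stack.push[x='south']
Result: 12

Step: maze.move[dir='south']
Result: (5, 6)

Step: maze.sense[dir='east']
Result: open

Step: stack.push[x='east']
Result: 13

Step: maze.move[dir='east']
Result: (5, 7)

Step: maze.sense[dir='east']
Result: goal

Step: maze.move[dir='east']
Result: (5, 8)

Answer: (5, 8)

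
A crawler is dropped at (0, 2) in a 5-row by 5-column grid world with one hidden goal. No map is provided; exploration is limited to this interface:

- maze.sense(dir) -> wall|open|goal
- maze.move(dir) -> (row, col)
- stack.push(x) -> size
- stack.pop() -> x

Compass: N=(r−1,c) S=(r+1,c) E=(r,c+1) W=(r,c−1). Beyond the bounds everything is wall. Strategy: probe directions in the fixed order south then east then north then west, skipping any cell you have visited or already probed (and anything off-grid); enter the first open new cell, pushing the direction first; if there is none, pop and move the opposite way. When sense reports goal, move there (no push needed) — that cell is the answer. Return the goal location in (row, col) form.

==> maze.sense(dir='south')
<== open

==> stack.push(x='south')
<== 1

==> maze.move(dir='south')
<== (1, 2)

==> maze.sense(dir='south')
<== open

==> stack.push(x='south')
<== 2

==> maze.move(dir='south')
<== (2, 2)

==> maze.sense(dir='south')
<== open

==> stack.push(x='south')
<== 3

==> maze.move(dir='south')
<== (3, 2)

==> maze.sense(dir='south')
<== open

==> stack.push(x='south')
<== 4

==> maze.move(dir='south')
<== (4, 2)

==> maze.sense(dir='east')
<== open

==> stack.push(x='east')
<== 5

==> maze.move(dir='east')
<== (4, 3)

==> maze.sense(dir='east')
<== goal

==> maze.move(dir='east')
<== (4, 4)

Answer: (4, 4)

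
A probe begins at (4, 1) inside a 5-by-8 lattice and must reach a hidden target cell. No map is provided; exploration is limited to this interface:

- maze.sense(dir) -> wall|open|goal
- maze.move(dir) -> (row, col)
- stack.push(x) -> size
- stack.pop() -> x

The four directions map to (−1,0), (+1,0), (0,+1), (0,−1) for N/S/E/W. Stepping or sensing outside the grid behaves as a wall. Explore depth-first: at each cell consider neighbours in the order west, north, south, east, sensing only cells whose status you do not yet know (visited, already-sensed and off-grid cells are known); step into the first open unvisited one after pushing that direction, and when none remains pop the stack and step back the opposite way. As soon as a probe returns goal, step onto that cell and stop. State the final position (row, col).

! 1. maze.sense(dir=west) : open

! 2. stack.push(x=west) : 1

! 3. maze.move(dir=west) : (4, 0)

! 4. maze.sense(dir=north) : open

! 5. stack.push(x=north) : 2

! 6. maze.move(dir=north) : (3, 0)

! 7. maze.sense(dir=north) : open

! 8. stack.push(x=north) : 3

! 9. maze.move(dir=north) : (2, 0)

! 10. maze.sense(dir=north) : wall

! 11. maze.sense(dir=east) : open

! 12. stack.push(x=east) : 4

! 13. maze.move(dir=east) : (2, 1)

! 14. maze.sense(dir=north) : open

! 15. stack.push(x=north) : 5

! 16. maze.move(dir=north) : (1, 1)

! 17. maze.sense(dir=north) : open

! 18. stack.push(x=north) : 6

! 19. maze.move(dir=north) : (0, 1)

! 20. maze.sense(dir=west) : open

! 21. stack.push(x=west) : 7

! 22. maze.move(dir=west) : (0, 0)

! 23. stack.pop() : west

! 24. maze.move(dir=east) : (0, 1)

! 25. maze.sense(dir=east) : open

! 26. stack.push(x=east) : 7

! 27. maze.move(dir=east) : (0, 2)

! 28. maze.sense(dir=south) : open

! 29. stack.push(x=south) : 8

! 30. maze.move(dir=south) : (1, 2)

! 31. maze.sense(dir=south) : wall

! 32. maze.sense(dir=east) : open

! 33. stack.push(x=east) : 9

! 34. maze.move(dir=east) : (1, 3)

! 35. maze.sense(dir=north) : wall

! 36. maze.sense(dir=south) : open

! 37. stack.push(x=south) : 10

! 38. maze.move(dir=south) : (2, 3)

! 39. maze.sense(dir=south) : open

! 40. stack.push(x=south) : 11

! 41. maze.move(dir=south) : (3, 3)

! 42. maze.sense(dir=west) : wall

! 43. maze.sense(dir=south) : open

! 44. stack.push(x=south) : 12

! 45. maze.move(dir=south) : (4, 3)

! 46. maze.sense(dir=west) : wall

! 47. maze.sense(dir=east) : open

! 48. stack.push(x=east) : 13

! 49. maze.move(dir=east) : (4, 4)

! 50. maze.sense(dir=north) : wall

! 51. maze.sense(dir=east) : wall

! 52. stack.pop() : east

! 53. maze.move(dir=west) : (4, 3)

! 54. stack.pop() : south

! 55. maze.move(dir=north) : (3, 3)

! 56. stack.pop() : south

! 57. maze.move(dir=north) : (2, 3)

! 58. maze.sense(dir=east) : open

! 59. stack.push(x=east) : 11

! 60. maze.move(dir=east) : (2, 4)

! 61. maze.sense(dir=north) : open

! 62. stack.push(x=north) : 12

! 63. maze.move(dir=north) : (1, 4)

! 64. maze.sense(dir=north) : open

! 65. stack.push(x=north) : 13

! 66. maze.move(dir=north) : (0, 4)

! 67. maze.sense(dir=east) : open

! 68. stack.push(x=east) : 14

! 69. maze.move(dir=east) : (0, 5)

! 70. maze.sense(dir=south) : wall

! 71. maze.sense(dir=east) : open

! 72. stack.push(x=east) : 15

! 73. maze.move(dir=east) : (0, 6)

! 74. maze.sense(dir=south) : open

! 75. stack.push(x=south) : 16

! 76. maze.move(dir=south) : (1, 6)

! 77. maze.sense(dir=south) : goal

! 78. maze.move(dir=south) : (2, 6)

Answer: (2, 6)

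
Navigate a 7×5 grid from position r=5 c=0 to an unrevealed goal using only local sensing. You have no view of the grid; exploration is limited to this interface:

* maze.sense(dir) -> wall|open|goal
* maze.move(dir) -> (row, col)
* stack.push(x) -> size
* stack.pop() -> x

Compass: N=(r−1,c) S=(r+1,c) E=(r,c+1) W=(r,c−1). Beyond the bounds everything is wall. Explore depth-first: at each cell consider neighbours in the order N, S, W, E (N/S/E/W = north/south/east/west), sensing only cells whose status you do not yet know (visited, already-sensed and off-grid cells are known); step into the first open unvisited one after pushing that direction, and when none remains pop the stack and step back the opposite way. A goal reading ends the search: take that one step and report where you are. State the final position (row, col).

CALL sense[dir→north]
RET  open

CALL push[x→north]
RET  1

CALL move[dir→north]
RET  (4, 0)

CALL sense[dir→north]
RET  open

CALL push[x→north]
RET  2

CALL move[dir→north]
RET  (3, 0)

CALL sense[dir→north]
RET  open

CALL push[x→north]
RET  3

CALL move[dir→north]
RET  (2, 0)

CALL sense[dir→north]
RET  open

CALL push[x→north]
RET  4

CALL move[dir→north]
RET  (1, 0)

CALL sense[dir→north]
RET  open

CALL push[x→north]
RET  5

CALL move[dir→north]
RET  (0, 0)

CALL sense[dir→east]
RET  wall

CALL pop[]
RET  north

CALL move[dir→south]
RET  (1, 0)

CALL sense[dir→east]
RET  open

CALL push[x→east]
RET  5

CALL move[dir→east]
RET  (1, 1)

CALL sense[dir→south]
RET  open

CALL push[x→south]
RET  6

CALL move[dir→south]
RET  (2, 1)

CALL sense[dir→south]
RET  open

CALL push[x→south]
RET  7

CALL move[dir→south]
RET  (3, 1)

CALL sense[dir→south]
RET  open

CALL push[x→south]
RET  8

CALL move[dir→south]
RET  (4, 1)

CALL sense[dir→south]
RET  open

CALL push[x→south]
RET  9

CALL move[dir→south]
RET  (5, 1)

CALL sense[dir→south]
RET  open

CALL push[x→south]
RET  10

CALL move[dir→south]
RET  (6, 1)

CALL sense[dir→west]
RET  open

CALL push[x→west]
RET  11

CALL move[dir→west]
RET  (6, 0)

CALL pop[]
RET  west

CALL move[dir→east]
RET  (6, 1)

CALL sense[dir→east]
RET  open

CALL push[x→east]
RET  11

CALL move[dir→east]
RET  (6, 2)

CALL sense[dir→north]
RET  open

CALL push[x→north]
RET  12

CALL move[dir→north]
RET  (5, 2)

CALL sense[dir→north]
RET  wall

CALL sense[dir→east]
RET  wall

CALL pop[]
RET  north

CALL move[dir→south]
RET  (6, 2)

CALL sense[dir→east]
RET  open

CALL push[x→east]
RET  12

CALL move[dir→east]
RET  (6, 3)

CALL sense[dir→east]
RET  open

CALL push[x→east]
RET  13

CALL move[dir→east]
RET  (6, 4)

CALL sense[dir→north]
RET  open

CALL push[x→north]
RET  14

CALL move[dir→north]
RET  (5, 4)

CALL sense[dir→north]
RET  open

CALL push[x→north]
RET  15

CALL move[dir→north]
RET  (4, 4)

CALL sense[dir→north]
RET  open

CALL push[x→north]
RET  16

CALL move[dir→north]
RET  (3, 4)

CALL sense[dir→north]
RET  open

CALL push[x→north]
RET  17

CALL move[dir→north]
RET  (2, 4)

CALL sense[dir→north]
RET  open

CALL push[x→north]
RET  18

CALL move[dir→north]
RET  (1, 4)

CALL sense[dir→north]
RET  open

CALL push[x→north]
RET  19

CALL move[dir→north]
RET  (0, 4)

CALL sense[dir→west]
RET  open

CALL push[x→west]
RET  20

CALL move[dir→west]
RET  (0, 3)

CALL sense[dir→south]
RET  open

CALL push[x→south]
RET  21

CALL move[dir→south]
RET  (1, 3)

CALL sense[dir→south]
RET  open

CALL push[x→south]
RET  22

CALL move[dir→south]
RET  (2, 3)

CALL sense[dir→south]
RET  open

CALL push[x→south]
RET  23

CALL move[dir→south]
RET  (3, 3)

CALL sense[dir→south]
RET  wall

CALL sense[dir→west]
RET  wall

CALL pop[]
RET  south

CALL move[dir→north]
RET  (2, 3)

CALL sense[dir→west]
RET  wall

CALL pop[]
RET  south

CALL move[dir→north]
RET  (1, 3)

CALL sense[dir→west]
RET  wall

CALL pop[]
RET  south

CALL move[dir→north]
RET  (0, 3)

CALL sense[dir→west]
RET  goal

CALL move[dir→west]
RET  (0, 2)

Answer: (0, 2)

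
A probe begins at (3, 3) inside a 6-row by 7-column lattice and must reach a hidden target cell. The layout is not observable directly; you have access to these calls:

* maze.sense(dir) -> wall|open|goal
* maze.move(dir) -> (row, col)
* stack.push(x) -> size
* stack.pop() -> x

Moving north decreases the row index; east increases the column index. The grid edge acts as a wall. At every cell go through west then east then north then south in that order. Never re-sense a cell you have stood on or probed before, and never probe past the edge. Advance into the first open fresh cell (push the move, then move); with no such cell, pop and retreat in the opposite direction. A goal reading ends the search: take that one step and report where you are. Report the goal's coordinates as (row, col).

>> maze.sense(dir→west)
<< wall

>> maze.sense(dir→east)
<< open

>> stack.push(x→east)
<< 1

>> maze.move(dir→east)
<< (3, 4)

>> maze.sense(dir→east)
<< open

>> stack.push(x→east)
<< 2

>> maze.move(dir→east)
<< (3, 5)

>> maze.sense(dir→east)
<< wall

>> maze.sense(dir→north)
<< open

>> stack.push(x→north)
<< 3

>> maze.move(dir→north)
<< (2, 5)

>> maze.sense(dir→west)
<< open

>> stack.push(x→west)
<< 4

>> maze.move(dir→west)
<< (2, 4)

>> maze.sense(dir→west)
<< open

>> stack.push(x→west)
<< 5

>> maze.move(dir→west)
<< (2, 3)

>> maze.sense(dir→west)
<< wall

>> maze.sense(dir→north)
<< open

>> stack.push(x→north)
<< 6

>> maze.move(dir→north)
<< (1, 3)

>> maze.sense(dir→west)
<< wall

>> maze.sense(dir→east)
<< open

>> stack.push(x→east)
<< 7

>> maze.move(dir→east)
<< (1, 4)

>> maze.sense(dir→east)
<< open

>> stack.push(x→east)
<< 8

>> maze.move(dir→east)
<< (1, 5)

>> maze.sense(dir→east)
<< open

>> stack.push(x→east)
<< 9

>> maze.move(dir→east)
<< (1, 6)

>> maze.sense(dir→north)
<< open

>> stack.push(x→north)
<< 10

>> maze.move(dir→north)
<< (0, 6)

>> maze.sense(dir→west)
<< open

>> stack.push(x→west)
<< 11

>> maze.move(dir→west)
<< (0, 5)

>> maze.sense(dir→west)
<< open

>> stack.push(x→west)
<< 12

>> maze.move(dir→west)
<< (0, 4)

>> maze.sense(dir→west)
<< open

>> stack.push(x→west)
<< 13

>> maze.move(dir→west)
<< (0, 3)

>> maze.sense(dir→west)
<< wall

>> stack.pop()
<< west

>> maze.move(dir→east)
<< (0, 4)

>> stack.pop()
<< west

>> maze.move(dir→east)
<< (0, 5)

>> stack.pop()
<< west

>> maze.move(dir→east)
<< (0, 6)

>> stack.pop()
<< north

>> maze.move(dir→south)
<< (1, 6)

>> maze.sense(dir→south)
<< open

>> stack.push(x→south)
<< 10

>> maze.move(dir→south)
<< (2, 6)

>> stack.pop()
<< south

>> maze.move(dir→north)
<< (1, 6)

>> stack.pop()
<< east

>> maze.move(dir→west)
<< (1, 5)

>> stack.pop()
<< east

>> maze.move(dir→west)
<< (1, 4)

>> stack.pop()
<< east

>> maze.move(dir→west)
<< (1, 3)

>> stack.pop()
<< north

>> maze.move(dir→south)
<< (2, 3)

>> stack.pop()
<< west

>> maze.move(dir→east)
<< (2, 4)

>> stack.pop()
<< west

>> maze.move(dir→east)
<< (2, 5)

>> stack.pop()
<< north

>> maze.move(dir→south)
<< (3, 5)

>> maze.sense(dir→south)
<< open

>> stack.push(x→south)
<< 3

>> maze.move(dir→south)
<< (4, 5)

>> maze.sense(dir→west)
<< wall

>> maze.sense(dir→east)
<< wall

>> maze.sense(dir→south)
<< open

>> stack.push(x→south)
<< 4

>> maze.move(dir→south)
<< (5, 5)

>> maze.sense(dir→west)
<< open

>> stack.push(x→west)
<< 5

>> maze.move(dir→west)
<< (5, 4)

>> maze.sense(dir→west)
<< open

>> stack.push(x→west)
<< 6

>> maze.move(dir→west)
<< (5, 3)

>> maze.sense(dir→west)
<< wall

>> maze.sense(dir→north)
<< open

>> stack.push(x→north)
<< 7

>> maze.move(dir→north)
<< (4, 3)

>> maze.sense(dir→west)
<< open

>> stack.push(x→west)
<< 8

>> maze.move(dir→west)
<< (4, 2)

>> maze.sense(dir→west)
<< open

>> stack.push(x→west)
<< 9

>> maze.move(dir→west)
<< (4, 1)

>> maze.sense(dir→west)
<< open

>> stack.push(x→west)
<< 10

>> maze.move(dir→west)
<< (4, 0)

>> maze.sense(dir→north)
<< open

>> stack.push(x→north)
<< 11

>> maze.move(dir→north)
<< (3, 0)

>> maze.sense(dir→east)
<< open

>> stack.push(x→east)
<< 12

>> maze.move(dir→east)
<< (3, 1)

>> maze.sense(dir→north)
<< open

>> stack.push(x→north)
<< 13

>> maze.move(dir→north)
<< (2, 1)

>> maze.sense(dir→west)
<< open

>> stack.push(x→west)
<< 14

>> maze.move(dir→west)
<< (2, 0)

>> maze.sense(dir→north)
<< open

>> stack.push(x→north)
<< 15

>> maze.move(dir→north)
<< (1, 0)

>> maze.sense(dir→east)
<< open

>> stack.push(x→east)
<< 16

>> maze.move(dir→east)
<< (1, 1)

>> maze.sense(dir→north)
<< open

>> stack.push(x→north)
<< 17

>> maze.move(dir→north)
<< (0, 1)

>> maze.sense(dir→west)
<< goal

>> maze.move(dir→west)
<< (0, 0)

Answer: (0, 0)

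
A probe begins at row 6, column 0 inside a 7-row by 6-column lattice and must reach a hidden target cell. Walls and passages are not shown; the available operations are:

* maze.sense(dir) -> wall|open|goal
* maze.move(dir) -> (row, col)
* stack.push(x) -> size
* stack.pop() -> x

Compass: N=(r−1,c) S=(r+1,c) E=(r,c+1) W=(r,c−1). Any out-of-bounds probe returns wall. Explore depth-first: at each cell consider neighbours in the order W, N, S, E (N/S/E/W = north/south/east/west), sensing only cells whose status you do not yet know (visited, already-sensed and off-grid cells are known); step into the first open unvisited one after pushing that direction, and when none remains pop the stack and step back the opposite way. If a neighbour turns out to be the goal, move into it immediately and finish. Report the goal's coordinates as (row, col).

→ sense(dir: north)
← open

→ push(x: north)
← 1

→ move(dir: north)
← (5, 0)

→ sense(dir: north)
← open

→ push(x: north)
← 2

→ move(dir: north)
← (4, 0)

→ sense(dir: north)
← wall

→ sense(dir: east)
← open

→ push(x: east)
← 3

→ move(dir: east)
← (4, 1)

→ sense(dir: north)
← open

→ push(x: north)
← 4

→ move(dir: north)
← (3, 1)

→ sense(dir: north)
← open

→ push(x: north)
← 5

→ move(dir: north)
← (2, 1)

→ sense(dir: west)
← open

→ push(x: west)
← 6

→ move(dir: west)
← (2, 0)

→ sense(dir: north)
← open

→ push(x: north)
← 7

→ move(dir: north)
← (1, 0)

→ sense(dir: north)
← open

→ push(x: north)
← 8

→ move(dir: north)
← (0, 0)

→ sense(dir: east)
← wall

→ pop()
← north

→ move(dir: south)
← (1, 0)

→ sense(dir: east)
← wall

→ pop()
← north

→ move(dir: south)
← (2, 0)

→ pop()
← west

→ move(dir: east)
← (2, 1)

→ sense(dir: east)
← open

→ push(x: east)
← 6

→ move(dir: east)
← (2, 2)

→ sense(dir: north)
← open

→ push(x: north)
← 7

→ move(dir: north)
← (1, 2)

→ sense(dir: north)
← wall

→ sense(dir: east)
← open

→ push(x: east)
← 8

→ move(dir: east)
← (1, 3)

→ sense(dir: north)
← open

→ push(x: north)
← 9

→ move(dir: north)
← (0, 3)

→ sense(dir: east)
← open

→ push(x: east)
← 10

→ move(dir: east)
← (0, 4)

→ sense(dir: south)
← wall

→ sense(dir: east)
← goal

→ move(dir: east)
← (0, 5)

Answer: (0, 5)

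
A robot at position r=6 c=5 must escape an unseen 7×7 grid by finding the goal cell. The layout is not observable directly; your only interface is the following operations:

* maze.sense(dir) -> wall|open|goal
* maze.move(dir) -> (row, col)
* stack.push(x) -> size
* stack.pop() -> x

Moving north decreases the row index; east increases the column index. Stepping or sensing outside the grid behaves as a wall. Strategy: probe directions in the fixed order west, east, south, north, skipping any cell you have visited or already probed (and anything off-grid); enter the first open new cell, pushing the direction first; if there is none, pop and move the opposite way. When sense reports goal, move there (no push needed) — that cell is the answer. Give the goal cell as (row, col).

-> sense(west)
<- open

-> push(west)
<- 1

-> move(west)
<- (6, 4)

-> sense(west)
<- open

-> push(west)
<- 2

-> move(west)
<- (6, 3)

-> sense(west)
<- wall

-> sense(north)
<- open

-> push(north)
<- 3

-> move(north)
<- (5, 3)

-> sense(west)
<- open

-> push(west)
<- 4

-> move(west)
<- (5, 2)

-> sense(west)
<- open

-> push(west)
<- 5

-> move(west)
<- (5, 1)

-> sense(west)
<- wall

-> sense(south)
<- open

-> push(south)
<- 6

-> move(south)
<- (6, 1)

-> sense(west)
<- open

-> push(west)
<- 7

-> move(west)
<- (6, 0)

-> pop()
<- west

-> move(east)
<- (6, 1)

-> pop()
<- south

-> move(north)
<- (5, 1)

-> sense(north)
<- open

-> push(north)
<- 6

-> move(north)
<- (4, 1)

-> sense(west)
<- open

-> push(west)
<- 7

-> move(west)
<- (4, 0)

-> sense(north)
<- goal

-> move(north)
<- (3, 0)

Answer: (3, 0)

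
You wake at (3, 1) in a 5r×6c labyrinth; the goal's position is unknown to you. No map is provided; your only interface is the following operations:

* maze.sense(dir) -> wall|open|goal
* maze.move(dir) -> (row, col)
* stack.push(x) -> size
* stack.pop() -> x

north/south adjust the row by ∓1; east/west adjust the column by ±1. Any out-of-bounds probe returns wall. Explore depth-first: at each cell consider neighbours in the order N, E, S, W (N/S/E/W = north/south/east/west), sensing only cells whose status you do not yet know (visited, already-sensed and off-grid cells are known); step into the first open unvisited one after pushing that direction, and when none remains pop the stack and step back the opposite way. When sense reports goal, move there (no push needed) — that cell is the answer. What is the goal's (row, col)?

-> sense(north)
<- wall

-> sense(east)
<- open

-> push(east)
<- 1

-> move(east)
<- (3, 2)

-> sense(north)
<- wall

-> sense(east)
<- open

-> push(east)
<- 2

-> move(east)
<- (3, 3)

-> sense(north)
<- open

-> push(north)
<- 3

-> move(north)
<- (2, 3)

-> sense(north)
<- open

-> push(north)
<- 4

-> move(north)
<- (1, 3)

-> sense(north)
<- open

-> push(north)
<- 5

-> move(north)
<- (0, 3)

-> sense(east)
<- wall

-> sense(west)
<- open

-> push(west)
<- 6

-> move(west)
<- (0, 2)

-> sense(south)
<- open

-> push(south)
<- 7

-> move(south)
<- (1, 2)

-> sense(west)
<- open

-> push(west)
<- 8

-> move(west)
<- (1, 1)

-> sense(north)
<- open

-> push(north)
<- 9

-> move(north)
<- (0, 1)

-> sense(west)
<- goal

-> move(west)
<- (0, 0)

Answer: (0, 0)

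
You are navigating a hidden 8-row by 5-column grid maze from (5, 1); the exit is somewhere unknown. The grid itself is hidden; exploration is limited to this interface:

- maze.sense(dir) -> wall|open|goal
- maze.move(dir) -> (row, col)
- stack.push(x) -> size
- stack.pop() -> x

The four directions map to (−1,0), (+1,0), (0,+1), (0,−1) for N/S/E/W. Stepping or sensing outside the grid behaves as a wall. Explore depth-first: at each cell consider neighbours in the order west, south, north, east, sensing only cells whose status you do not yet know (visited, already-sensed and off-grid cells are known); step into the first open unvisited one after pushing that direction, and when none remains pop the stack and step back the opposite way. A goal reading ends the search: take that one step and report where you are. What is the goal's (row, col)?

% maze.sense(dir='west') ~> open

% stack.push(x='west') ~> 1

% maze.move(dir='west') ~> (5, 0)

% maze.sense(dir='south') ~> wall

% maze.sense(dir='north') ~> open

% stack.push(x='north') ~> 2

% maze.move(dir='north') ~> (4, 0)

% maze.sense(dir='north') ~> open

% stack.push(x='north') ~> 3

% maze.move(dir='north') ~> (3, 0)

% maze.sense(dir='north') ~> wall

% maze.sense(dir='east') ~> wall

% stack.pop() ~> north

% maze.move(dir='south') ~> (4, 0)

% maze.sense(dir='east') ~> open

% stack.push(x='east') ~> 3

% maze.move(dir='east') ~> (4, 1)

% maze.sense(dir='east') ~> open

% stack.push(x='east') ~> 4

% maze.move(dir='east') ~> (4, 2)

% maze.sense(dir='south') ~> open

% stack.push(x='south') ~> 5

% maze.move(dir='south') ~> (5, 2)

% maze.sense(dir='south') ~> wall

% maze.sense(dir='east') ~> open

% stack.push(x='east') ~> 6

% maze.move(dir='east') ~> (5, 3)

% maze.sense(dir='south') ~> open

% stack.push(x='south') ~> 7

% maze.move(dir='south') ~> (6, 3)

% maze.sense(dir='south') ~> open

% stack.push(x='south') ~> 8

% maze.move(dir='south') ~> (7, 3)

% maze.sense(dir='west') ~> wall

% maze.sense(dir='east') ~> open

% stack.push(x='east') ~> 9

% maze.move(dir='east') ~> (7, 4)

% maze.sense(dir='north') ~> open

% stack.push(x='north') ~> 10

% maze.move(dir='north') ~> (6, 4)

% maze.sense(dir='north') ~> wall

% stack.pop() ~> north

% maze.move(dir='south') ~> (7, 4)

% stack.pop() ~> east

% maze.move(dir='west') ~> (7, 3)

% stack.pop() ~> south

% maze.move(dir='north') ~> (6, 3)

% stack.pop() ~> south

% maze.move(dir='north') ~> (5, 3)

% maze.sense(dir='north') ~> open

% stack.push(x='north') ~> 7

% maze.move(dir='north') ~> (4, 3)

% maze.sense(dir='north') ~> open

% stack.push(x='north') ~> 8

% maze.move(dir='north') ~> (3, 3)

% maze.sense(dir='west') ~> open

% stack.push(x='west') ~> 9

% maze.move(dir='west') ~> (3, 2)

% maze.sense(dir='north') ~> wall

% stack.pop() ~> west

% maze.move(dir='east') ~> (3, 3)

% maze.sense(dir='north') ~> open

% stack.push(x='north') ~> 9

% maze.move(dir='north') ~> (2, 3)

% maze.sense(dir='north') ~> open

% stack.push(x='north') ~> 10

% maze.move(dir='north') ~> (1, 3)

% maze.sense(dir='west') ~> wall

% maze.sense(dir='north') ~> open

% stack.push(x='north') ~> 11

% maze.move(dir='north') ~> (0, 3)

% maze.sense(dir='west') ~> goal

% maze.move(dir='west') ~> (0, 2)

Answer: (0, 2)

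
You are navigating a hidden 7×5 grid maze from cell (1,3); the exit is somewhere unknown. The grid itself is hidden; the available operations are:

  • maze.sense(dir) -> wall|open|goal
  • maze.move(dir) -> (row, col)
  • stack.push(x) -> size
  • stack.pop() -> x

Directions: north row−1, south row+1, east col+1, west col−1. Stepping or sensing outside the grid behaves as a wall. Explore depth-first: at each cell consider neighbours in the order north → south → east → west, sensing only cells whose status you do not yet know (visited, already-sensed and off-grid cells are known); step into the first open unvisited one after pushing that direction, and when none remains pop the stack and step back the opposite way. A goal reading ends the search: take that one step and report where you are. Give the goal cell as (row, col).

>> maze.sense(dir→north)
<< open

>> stack.push(x→north)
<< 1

>> maze.move(dir→north)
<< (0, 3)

>> maze.sense(dir→east)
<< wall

>> maze.sense(dir→west)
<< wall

>> stack.pop()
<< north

>> maze.move(dir→south)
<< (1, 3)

>> maze.sense(dir→south)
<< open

>> stack.push(x→south)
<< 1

>> maze.move(dir→south)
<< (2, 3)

>> maze.sense(dir→south)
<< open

>> stack.push(x→south)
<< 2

>> maze.move(dir→south)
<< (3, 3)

>> maze.sense(dir→south)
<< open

>> stack.push(x→south)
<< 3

>> maze.move(dir→south)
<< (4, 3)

>> maze.sense(dir→south)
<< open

>> stack.push(x→south)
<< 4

>> maze.move(dir→south)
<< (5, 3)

>> maze.sense(dir→south)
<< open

>> stack.push(x→south)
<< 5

>> maze.move(dir→south)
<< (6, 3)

>> maze.sense(dir→east)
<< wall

>> maze.sense(dir→west)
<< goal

>> maze.move(dir→west)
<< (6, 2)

Answer: (6, 2)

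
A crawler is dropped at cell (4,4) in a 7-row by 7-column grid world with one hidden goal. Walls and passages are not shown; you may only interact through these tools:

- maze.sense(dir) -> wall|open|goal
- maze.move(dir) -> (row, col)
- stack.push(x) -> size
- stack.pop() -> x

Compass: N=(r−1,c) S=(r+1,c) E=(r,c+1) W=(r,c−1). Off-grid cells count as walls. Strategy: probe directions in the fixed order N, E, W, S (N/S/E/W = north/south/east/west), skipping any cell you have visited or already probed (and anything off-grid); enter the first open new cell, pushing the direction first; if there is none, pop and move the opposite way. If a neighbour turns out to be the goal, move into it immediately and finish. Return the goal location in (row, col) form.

Act: maze.sense[dir→north]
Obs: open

Act: stack.push[x→north]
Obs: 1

Act: maze.move[dir→north]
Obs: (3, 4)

Act: maze.sense[dir→north]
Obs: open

Act: stack.push[x→north]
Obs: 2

Act: maze.move[dir→north]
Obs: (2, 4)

Act: maze.sense[dir→north]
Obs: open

Act: stack.push[x→north]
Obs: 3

Act: maze.move[dir→north]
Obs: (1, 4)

Act: maze.sense[dir→north]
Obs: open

Act: stack.push[x→north]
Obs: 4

Act: maze.move[dir→north]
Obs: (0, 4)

Act: maze.sense[dir→east]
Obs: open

Act: stack.push[x→east]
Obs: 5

Act: maze.move[dir→east]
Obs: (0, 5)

Act: maze.sense[dir→east]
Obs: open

Act: stack.push[x→east]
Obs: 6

Act: maze.move[dir→east]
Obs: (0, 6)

Act: maze.sense[dir→south]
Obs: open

Act: stack.push[x→south]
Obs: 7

Act: maze.move[dir→south]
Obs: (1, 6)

Act: maze.sense[dir→west]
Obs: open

Act: stack.push[x→west]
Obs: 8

Act: maze.move[dir→west]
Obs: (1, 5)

Act: maze.sense[dir→south]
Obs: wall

Act: stack.pop[]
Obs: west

Act: maze.move[dir→east]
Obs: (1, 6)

Act: maze.sense[dir→south]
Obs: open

Act: stack.push[x→south]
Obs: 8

Act: maze.move[dir→south]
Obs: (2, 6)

Act: maze.sense[dir→south]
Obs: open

Act: stack.push[x→south]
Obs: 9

Act: maze.move[dir→south]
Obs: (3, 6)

Act: maze.sense[dir→west]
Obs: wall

Act: maze.sense[dir→south]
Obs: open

Act: stack.push[x→south]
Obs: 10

Act: maze.move[dir→south]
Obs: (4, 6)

Act: maze.sense[dir→west]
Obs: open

Act: stack.push[x→west]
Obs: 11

Act: maze.move[dir→west]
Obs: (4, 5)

Act: maze.sense[dir→south]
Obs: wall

Act: stack.pop[]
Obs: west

Act: maze.move[dir→east]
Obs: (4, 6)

Act: maze.sense[dir→south]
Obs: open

Act: stack.push[x→south]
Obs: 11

Act: maze.move[dir→south]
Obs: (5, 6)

Act: maze.sense[dir→south]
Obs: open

Act: stack.push[x→south]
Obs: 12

Act: maze.move[dir→south]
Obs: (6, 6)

Act: maze.sense[dir→west]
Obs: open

Act: stack.push[x→west]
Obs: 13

Act: maze.move[dir→west]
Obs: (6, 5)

Act: maze.sense[dir→west]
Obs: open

Act: stack.push[x→west]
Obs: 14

Act: maze.move[dir→west]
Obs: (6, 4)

Act: maze.sense[dir→north]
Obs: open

Act: stack.push[x→north]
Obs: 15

Act: maze.move[dir→north]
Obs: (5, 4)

Act: maze.sense[dir→west]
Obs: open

Act: stack.push[x→west]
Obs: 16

Act: maze.move[dir→west]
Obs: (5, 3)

Act: maze.sense[dir→north]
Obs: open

Act: stack.push[x→north]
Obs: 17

Act: maze.move[dir→north]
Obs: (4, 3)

Act: maze.sense[dir→north]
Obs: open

Act: stack.push[x→north]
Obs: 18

Act: maze.move[dir→north]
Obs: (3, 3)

Act: maze.sense[dir→north]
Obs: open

Act: stack.push[x→north]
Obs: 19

Act: maze.move[dir→north]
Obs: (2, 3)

Act: maze.sense[dir→north]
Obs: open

Act: stack.push[x→north]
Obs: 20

Act: maze.move[dir→north]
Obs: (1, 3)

Act: maze.sense[dir→north]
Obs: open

Act: stack.push[x→north]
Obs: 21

Act: maze.move[dir→north]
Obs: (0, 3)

Act: maze.sense[dir→west]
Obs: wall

Act: stack.pop[]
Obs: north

Act: maze.move[dir→south]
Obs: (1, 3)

Act: maze.sense[dir→west]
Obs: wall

Act: stack.pop[]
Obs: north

Act: maze.move[dir→south]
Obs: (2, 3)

Act: maze.sense[dir→west]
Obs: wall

Act: stack.pop[]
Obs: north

Act: maze.move[dir→south]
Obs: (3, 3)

Act: maze.sense[dir→west]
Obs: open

Act: stack.push[x→west]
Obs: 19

Act: maze.move[dir→west]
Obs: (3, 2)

Act: maze.sense[dir→west]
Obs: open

Act: stack.push[x→west]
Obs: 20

Act: maze.move[dir→west]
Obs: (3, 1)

Act: maze.sense[dir→north]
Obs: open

Act: stack.push[x→north]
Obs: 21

Act: maze.move[dir→north]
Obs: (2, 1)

Act: maze.sense[dir→north]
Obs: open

Act: stack.push[x→north]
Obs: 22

Act: maze.move[dir→north]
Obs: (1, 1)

Act: maze.sense[dir→north]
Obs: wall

Act: maze.sense[dir→west]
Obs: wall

Act: stack.pop[]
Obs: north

Act: maze.move[dir→south]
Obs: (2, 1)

Act: maze.sense[dir→west]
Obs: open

Act: stack.push[x→west]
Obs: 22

Act: maze.move[dir→west]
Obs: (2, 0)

Act: maze.sense[dir→south]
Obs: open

Act: stack.push[x→south]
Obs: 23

Act: maze.move[dir→south]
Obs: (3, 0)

Act: maze.sense[dir→south]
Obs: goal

Act: maze.move[dir→south]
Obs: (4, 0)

Answer: (4, 0)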